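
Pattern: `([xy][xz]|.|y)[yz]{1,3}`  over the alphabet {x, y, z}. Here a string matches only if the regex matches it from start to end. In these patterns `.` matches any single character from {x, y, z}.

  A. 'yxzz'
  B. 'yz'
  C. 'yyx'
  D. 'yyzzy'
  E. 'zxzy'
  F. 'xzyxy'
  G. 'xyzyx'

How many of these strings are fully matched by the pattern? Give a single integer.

2

A → match
B → match
C → no match
D → no match
E → no match
F → no match
G → no match
Total matched: 2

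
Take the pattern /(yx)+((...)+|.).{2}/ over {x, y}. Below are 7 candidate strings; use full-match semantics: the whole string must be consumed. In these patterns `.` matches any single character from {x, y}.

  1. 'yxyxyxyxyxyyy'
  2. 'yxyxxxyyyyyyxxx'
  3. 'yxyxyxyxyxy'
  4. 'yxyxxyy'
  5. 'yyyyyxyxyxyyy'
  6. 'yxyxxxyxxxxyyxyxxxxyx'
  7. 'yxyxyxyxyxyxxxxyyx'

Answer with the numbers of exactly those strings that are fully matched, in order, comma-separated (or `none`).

1, 2, 3, 4, 6, 7

1 → match
2 → match
3 → match
4 → match
5 → no match — must start with 'yx'
6 → match
7 → match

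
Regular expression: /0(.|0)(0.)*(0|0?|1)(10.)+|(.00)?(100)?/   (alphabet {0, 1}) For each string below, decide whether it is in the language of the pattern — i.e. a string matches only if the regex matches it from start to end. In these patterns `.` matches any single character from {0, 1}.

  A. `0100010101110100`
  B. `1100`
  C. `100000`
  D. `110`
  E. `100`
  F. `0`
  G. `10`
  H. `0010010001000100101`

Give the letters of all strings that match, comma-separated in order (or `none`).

E

A → no match
B → no match
C → no match
D → no match
E → match
F → no match
G → no match
H → no match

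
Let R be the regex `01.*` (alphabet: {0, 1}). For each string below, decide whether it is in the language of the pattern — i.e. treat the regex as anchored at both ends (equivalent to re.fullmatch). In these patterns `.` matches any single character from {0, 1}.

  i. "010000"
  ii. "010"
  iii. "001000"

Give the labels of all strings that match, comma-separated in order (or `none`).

i → match
ii → match
iii → no match — must start with "01"

i, ii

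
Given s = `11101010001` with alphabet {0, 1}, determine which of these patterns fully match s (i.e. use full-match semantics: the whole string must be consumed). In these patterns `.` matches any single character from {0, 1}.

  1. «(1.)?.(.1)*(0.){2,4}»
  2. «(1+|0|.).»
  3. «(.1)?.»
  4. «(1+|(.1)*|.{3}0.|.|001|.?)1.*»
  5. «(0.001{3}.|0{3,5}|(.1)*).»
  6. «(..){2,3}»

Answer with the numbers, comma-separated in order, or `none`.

1 → match
2 → no match
3 → no match
4 → match
5 → no match
6 → no match

1, 4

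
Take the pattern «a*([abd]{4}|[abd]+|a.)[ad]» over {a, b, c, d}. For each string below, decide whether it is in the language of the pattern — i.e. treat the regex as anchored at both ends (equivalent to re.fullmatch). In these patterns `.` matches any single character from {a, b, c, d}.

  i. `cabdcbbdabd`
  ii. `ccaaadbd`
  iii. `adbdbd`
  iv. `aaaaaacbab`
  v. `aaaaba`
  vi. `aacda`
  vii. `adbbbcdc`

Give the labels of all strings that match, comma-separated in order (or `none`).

iii, v

i. `cabdcbbdabd` → no match
ii. `ccaaadbd` → no match
iii. `adbdbd` → match
iv. `aaaaaacbab` → no match
v. `aaaaba` → match
vi. `aacda` → no match
vii. `adbbbcdc` → no match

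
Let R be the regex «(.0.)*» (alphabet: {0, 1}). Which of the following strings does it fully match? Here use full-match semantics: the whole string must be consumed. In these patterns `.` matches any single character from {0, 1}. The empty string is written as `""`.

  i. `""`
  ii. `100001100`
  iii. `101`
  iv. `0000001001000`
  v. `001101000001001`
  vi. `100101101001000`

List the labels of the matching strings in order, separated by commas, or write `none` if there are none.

i → match
ii → match
iii → match
iv → no match
v → match
vi → match

i, ii, iii, v, vi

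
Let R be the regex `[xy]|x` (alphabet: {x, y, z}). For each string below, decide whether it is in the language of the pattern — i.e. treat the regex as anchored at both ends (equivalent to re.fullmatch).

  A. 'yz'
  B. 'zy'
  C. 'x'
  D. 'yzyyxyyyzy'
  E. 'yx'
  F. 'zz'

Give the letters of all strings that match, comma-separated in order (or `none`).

C

A. 'yz' → no match
B. 'zy' → no match
C. 'x' → match
D. 'yzyyxyyyzy' → no match
E. 'yx' → no match
F. 'zz' → no match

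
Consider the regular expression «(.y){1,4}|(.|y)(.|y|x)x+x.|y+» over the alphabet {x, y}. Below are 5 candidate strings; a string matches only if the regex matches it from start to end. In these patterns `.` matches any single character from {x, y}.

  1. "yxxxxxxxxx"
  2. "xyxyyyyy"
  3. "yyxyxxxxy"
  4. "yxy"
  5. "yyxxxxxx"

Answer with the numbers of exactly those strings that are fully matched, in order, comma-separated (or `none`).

1, 2, 5

1. "yxxxxxxxxx" → match
2. "xyxyyyyy" → match
3. "yyxyxxxxy" → no match
4. "yxy" → no match
5. "yyxxxxxx" → match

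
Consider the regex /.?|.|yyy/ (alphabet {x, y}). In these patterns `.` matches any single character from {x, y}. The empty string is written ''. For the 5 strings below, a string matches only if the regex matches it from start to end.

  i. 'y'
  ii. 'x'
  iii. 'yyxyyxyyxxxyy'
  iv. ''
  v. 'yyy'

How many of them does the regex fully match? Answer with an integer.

i. 'y' → match
ii. 'x' → match
iii → no match
iv. '' → match
v. 'yyy' → match
Total matched: 4

4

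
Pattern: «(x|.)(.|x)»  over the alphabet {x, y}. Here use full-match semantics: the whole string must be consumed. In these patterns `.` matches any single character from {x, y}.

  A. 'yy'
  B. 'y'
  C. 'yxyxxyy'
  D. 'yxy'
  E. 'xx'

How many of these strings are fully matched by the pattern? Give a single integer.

A. 'yy' → match
B. 'y' → no match
C. 'yxyxxyy' → no match
D. 'yxy' → no match
E. 'xx' → match
Total matched: 2

2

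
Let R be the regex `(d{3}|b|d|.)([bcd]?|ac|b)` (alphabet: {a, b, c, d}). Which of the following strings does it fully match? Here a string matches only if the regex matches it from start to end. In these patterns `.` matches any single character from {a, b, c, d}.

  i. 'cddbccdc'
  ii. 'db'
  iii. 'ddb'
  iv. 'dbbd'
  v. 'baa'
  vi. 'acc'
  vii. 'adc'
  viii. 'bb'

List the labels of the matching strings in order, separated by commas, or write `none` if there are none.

ii, viii

i → no match
ii → match
iii → no match
iv → no match
v → no match
vi → no match
vii → no match
viii → match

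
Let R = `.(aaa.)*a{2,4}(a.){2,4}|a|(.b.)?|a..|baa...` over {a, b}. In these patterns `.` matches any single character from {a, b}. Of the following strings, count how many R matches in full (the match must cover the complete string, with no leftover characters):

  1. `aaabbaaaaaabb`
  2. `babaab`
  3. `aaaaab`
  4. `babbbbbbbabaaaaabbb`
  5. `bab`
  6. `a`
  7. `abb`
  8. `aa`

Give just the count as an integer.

1 → no match
2. `babaab` → no match
3. `aaaaab` → no match
4 → no match
5. `bab` → no match
6. `a` → match
7. `abb` → match
8. `aa` → no match
Total matched: 2

2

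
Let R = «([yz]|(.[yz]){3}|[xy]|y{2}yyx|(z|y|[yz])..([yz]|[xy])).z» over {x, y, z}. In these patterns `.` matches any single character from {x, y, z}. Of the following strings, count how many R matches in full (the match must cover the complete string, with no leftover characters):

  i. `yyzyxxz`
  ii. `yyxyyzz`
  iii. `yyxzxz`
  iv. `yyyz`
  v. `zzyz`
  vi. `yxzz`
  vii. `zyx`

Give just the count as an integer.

1

i → no match
ii → no match
iii → match
iv → no match
v → no match
vi → no match
vii → no match — must end with `z`
Total matched: 1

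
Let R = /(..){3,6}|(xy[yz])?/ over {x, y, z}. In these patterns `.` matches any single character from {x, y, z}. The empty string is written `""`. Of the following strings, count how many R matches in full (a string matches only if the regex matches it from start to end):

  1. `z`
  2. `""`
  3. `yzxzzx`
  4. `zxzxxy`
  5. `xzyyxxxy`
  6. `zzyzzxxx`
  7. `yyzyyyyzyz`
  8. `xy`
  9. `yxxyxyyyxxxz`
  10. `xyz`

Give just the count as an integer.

8

1 → no match
2 → match
3 → match
4 → match
5 → match
6 → match
7 → match
8 → no match
9 → match
10 → match
Total matched: 8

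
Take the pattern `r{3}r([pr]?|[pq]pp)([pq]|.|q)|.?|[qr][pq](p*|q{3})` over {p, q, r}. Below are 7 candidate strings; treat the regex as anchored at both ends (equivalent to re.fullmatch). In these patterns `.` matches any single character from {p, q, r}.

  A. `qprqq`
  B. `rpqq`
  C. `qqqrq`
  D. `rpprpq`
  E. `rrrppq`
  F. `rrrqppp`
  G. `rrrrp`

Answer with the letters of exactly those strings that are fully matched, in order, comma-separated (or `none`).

G

A → no match
B → no match
C → no match
D → no match
E → no match
F → no match
G → match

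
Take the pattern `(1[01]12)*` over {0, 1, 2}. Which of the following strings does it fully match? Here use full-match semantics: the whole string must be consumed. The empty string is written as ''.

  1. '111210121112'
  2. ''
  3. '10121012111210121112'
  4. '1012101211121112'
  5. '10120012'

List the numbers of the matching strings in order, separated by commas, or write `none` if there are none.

1 → match
2 → match
3 → match
4 → match
5 → no match

1, 2, 3, 4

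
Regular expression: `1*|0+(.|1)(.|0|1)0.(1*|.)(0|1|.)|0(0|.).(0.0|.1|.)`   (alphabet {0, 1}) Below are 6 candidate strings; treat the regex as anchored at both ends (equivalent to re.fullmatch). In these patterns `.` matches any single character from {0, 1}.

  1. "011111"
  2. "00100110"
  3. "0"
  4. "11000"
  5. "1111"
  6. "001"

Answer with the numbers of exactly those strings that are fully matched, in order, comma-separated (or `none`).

2, 5

1. "011111" → no match
2. "00100110" → match
3. "0" → no match
4. "11000" → no match
5. "1111" → match
6. "001" → no match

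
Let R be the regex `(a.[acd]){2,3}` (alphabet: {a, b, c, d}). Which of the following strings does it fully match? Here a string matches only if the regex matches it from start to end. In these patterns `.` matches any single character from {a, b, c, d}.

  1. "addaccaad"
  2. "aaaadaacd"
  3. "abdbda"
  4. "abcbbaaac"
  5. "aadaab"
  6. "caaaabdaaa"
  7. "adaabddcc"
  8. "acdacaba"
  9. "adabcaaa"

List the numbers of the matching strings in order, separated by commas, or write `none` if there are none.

1, 2

1 → match
2 → match
3 → no match
4 → no match
5 → no match
6 → no match — must start with "a"
7 → no match
8 → no match
9 → no match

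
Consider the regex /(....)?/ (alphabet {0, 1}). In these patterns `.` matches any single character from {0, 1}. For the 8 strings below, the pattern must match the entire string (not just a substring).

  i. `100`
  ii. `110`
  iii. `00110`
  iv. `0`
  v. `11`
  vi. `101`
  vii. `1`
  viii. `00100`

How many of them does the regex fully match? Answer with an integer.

i → no match
ii → no match
iii → no match
iv → no match
v → no match
vi → no match
vii → no match
viii → no match
Total matched: 0

0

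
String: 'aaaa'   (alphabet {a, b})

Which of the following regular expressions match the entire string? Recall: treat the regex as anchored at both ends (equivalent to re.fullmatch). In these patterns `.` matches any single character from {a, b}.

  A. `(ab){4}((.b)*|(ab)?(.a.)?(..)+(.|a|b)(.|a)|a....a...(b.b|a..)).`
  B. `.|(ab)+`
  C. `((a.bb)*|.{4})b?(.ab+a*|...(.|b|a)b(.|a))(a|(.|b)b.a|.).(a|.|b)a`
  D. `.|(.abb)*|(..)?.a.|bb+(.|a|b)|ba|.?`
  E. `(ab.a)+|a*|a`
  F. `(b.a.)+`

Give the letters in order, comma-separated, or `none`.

A → no match — must start with 'ab'
B → no match
C → no match
D → no match
E → match
F → no match — must start with 'b'

E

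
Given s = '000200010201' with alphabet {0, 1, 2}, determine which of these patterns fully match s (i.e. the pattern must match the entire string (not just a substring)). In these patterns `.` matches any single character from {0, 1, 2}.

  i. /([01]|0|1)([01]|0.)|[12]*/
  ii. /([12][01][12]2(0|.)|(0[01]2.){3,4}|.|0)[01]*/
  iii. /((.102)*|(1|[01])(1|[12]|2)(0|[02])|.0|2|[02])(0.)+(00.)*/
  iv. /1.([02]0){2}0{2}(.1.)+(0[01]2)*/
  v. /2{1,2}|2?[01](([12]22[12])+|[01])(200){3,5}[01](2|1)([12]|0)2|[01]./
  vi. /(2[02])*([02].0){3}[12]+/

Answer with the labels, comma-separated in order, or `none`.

iii

i → no match
ii → no match
iii → match
iv → no match — must start with '1'
v → no match
vi → no match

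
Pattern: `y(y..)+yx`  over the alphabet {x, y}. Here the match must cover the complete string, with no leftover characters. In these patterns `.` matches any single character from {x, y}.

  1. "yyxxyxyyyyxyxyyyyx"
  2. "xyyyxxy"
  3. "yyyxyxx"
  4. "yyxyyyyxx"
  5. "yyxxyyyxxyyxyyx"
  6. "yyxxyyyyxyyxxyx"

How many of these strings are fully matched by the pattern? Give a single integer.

1

1 → no match
2. "xyyyxxy" → no match — must start with "yy"
3. "yyyxyxx" → no match — must end with "yx"
4. "yyxyyyyxx" → no match — must end with "yx"
5 → no match
6 → match
Total matched: 1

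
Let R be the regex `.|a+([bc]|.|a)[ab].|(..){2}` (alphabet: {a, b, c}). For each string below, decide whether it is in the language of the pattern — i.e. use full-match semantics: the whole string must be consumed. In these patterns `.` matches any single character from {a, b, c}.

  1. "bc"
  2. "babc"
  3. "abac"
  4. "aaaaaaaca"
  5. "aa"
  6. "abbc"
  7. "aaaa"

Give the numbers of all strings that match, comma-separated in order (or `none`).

2, 3, 6, 7

1 → no match
2 → match
3 → match
4 → no match
5 → no match
6 → match
7 → match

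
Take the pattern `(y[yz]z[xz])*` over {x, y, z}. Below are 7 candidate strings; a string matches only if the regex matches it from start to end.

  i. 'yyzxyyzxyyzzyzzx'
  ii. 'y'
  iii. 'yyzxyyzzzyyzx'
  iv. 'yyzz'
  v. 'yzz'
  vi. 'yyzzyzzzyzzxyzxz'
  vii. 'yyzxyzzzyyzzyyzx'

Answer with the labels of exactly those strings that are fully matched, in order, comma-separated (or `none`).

i, iv, vii

i → match
ii. 'y' → no match
iii → no match
iv. 'yyzz' → match
v. 'yzz' → no match
vi → no match
vii → match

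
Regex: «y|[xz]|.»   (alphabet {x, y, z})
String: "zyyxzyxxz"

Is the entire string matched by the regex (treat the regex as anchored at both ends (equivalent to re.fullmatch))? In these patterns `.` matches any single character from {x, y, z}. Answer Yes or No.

No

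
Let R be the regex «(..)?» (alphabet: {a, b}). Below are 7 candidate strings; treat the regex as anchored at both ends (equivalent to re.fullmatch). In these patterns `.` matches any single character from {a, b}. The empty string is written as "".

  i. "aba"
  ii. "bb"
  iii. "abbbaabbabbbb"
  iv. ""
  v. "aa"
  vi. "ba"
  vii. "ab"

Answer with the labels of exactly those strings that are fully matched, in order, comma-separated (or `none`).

i → no match
ii → match
iii → no match
iv → match
v → match
vi → match
vii → match

ii, iv, v, vi, vii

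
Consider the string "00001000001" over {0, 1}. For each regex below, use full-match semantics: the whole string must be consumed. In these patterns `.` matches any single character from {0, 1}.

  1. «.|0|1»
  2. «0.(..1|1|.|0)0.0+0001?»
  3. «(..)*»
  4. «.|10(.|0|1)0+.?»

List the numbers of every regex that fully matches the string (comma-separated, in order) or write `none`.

1 → no match
2 → match
3 → no match
4 → no match

2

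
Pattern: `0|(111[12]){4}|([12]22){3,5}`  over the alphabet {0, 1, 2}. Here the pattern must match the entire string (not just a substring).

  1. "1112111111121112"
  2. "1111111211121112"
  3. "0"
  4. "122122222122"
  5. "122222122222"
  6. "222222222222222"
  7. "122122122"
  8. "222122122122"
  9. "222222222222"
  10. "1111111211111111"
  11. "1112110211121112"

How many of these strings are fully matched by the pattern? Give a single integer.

10

1 → match
2 → match
3 → match
4 → match
5 → match
6 → match
7 → match
8 → match
9 → match
10 → match
11 → no match
Total matched: 10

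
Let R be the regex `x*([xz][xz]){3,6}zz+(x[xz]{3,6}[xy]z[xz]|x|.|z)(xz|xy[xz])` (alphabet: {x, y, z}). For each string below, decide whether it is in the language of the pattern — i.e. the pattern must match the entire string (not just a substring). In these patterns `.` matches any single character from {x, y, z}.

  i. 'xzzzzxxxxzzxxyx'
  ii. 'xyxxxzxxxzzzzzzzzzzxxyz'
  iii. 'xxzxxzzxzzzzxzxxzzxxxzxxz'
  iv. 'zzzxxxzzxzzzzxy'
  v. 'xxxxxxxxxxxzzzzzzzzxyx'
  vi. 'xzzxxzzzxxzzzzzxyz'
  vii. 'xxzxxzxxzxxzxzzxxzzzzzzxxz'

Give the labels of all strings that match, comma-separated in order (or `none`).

i, v, vi

i → match
ii → no match
iii → no match
iv → no match
v → match
vi → match
vii → no match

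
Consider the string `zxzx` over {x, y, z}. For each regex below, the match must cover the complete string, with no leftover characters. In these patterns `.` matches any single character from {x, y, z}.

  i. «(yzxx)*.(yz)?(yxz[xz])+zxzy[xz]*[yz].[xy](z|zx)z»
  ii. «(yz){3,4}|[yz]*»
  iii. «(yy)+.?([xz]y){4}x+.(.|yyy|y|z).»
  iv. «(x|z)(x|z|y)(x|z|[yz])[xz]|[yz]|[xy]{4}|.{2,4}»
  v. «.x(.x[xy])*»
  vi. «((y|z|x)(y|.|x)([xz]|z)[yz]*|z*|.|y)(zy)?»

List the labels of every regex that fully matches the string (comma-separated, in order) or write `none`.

i → no match — must end with `z`
ii → no match
iii → no match — must start with `yy`
iv → match
v → no match
vi → no match

iv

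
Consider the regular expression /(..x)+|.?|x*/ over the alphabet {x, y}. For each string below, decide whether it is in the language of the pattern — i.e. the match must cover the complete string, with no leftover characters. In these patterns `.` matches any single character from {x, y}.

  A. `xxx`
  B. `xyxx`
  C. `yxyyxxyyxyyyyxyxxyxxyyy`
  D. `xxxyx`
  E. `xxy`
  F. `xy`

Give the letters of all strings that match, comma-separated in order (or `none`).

A

A → match
B → no match
C → no match
D → no match
E → no match
F → no match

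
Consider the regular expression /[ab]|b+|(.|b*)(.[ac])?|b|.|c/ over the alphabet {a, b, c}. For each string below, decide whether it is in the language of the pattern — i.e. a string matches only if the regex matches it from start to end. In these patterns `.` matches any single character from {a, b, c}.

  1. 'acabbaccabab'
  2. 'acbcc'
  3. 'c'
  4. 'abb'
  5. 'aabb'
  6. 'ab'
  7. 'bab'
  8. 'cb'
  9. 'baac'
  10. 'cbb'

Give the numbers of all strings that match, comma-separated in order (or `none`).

3

1 → no match
2 → no match
3 → match
4 → no match
5 → no match
6 → no match
7 → no match
8 → no match
9 → no match
10 → no match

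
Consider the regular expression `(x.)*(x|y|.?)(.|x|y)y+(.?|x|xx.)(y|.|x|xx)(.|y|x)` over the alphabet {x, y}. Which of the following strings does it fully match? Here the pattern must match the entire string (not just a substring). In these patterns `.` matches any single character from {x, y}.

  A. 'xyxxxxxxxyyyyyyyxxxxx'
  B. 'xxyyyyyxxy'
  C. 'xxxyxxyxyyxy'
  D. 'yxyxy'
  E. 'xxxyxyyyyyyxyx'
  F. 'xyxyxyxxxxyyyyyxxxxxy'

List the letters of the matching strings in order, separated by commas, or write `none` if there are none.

A → match
B → match
C → match
D → match
E → match
F → match

A, B, C, D, E, F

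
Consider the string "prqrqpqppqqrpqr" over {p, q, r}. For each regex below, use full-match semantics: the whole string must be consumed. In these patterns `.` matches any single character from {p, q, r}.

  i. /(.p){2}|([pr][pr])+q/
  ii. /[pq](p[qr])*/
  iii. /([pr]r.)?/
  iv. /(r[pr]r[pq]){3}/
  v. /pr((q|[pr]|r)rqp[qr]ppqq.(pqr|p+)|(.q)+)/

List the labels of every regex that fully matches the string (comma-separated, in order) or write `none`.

v

i → no match
ii → no match
iii → no match
iv → no match — must start with "r"
v → match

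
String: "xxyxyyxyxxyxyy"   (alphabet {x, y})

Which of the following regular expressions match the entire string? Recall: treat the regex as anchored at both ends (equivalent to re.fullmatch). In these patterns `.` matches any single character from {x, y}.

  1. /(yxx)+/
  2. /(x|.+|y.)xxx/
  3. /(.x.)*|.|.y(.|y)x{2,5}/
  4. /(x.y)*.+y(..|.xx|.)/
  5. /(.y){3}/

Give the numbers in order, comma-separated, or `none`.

1 → no match — must start with "yxx"
2 → no match — must end with "xxx"
3 → no match
4 → match
5 → no match

4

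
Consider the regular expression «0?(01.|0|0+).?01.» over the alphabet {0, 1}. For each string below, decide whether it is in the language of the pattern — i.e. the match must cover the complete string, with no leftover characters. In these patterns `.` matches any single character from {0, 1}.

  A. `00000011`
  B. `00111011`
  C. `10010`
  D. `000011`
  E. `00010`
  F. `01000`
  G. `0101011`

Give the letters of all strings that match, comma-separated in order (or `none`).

A. `00000011` → match
B. `00111011` → match
C. `10010` → no match
D. `000011` → match
E. `00010` → match
F. `01000` → no match
G. `0101011` → match

A, B, D, E, G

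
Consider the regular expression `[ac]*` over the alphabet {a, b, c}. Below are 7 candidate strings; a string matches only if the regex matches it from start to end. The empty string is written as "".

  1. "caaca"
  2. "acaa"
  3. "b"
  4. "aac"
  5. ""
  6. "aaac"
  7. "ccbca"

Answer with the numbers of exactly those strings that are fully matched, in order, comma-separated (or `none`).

1, 2, 4, 5, 6

1 → match
2 → match
3 → no match
4 → match
5 → match
6 → match
7 → no match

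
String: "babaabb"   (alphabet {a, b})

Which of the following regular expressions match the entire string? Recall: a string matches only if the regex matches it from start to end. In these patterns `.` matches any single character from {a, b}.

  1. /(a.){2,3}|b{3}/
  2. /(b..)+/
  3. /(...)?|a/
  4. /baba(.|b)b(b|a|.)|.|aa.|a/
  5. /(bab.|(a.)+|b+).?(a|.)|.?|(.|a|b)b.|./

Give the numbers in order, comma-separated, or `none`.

4

1 → no match
2 → no match
3 → no match
4 → match
5 → no match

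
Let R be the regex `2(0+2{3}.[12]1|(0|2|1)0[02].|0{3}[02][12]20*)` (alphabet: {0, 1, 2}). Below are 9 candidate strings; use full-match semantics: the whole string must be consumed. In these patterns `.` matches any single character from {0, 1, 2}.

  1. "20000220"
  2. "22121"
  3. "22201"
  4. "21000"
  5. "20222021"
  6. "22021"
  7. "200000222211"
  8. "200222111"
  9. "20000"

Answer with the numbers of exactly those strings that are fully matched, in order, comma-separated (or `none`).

1 → match
2 → no match
3 → no match
4 → match
5 → match
6 → match
7 → match
8 → match
9 → match

1, 4, 5, 6, 7, 8, 9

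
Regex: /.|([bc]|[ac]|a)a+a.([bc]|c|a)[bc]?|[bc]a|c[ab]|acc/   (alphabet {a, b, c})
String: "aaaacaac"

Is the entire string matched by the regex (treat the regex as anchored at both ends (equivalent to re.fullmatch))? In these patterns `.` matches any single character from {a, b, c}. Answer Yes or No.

No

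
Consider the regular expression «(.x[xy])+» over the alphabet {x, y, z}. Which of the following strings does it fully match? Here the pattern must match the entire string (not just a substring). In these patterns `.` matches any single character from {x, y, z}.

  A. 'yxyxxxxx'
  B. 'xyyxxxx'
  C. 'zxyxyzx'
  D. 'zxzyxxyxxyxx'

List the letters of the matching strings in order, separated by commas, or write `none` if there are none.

A → no match
B → no match
C → no match
D → no match

none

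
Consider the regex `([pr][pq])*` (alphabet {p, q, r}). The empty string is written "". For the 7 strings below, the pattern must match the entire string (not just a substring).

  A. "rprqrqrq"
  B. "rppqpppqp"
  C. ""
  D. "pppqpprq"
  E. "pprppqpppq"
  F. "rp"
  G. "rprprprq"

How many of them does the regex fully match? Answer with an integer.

6

A → match
B → no match
C → match
D → match
E → match
F → match
G → match
Total matched: 6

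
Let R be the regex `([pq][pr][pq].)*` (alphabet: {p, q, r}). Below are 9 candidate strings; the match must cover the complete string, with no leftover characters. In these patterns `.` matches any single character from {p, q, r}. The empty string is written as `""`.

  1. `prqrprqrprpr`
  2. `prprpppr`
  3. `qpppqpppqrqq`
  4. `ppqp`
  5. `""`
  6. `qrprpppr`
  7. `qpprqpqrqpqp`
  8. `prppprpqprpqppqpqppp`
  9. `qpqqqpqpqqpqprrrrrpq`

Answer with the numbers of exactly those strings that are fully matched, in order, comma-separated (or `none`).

1, 2, 3, 4, 5, 6, 7, 8

1 → match
2 → match
3 → match
4 → match
5 → match
6 → match
7 → match
8 → match
9 → no match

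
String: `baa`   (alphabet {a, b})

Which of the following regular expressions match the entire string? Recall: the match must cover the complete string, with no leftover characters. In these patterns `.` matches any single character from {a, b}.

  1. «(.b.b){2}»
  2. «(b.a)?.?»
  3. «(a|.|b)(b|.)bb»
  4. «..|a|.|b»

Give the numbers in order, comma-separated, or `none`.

2

1 → no match — must end with `b`
2 → match
3 → no match — must end with `bb`
4 → no match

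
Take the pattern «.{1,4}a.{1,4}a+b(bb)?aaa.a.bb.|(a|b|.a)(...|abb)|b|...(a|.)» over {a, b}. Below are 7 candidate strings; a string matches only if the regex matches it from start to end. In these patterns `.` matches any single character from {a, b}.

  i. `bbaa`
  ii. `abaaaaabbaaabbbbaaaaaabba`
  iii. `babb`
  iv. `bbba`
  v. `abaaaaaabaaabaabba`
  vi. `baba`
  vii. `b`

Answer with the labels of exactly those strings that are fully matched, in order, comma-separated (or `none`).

i, iii, iv, v, vi, vii

i → match
ii → no match
iii → match
iv → match
v → match
vi → match
vii → match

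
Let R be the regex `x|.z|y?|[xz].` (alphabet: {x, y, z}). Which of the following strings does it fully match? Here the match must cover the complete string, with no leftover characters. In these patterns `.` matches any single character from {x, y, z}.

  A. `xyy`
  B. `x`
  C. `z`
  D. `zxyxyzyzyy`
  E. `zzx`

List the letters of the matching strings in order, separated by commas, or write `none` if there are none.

A → no match
B → match
C → no match
D → no match
E → no match

B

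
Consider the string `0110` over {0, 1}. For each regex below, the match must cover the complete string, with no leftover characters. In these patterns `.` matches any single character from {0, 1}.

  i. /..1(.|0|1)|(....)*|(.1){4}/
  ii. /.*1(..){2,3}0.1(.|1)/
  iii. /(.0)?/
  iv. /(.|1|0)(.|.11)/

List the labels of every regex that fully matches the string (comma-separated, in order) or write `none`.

i → match
ii → no match
iii → no match
iv → no match

i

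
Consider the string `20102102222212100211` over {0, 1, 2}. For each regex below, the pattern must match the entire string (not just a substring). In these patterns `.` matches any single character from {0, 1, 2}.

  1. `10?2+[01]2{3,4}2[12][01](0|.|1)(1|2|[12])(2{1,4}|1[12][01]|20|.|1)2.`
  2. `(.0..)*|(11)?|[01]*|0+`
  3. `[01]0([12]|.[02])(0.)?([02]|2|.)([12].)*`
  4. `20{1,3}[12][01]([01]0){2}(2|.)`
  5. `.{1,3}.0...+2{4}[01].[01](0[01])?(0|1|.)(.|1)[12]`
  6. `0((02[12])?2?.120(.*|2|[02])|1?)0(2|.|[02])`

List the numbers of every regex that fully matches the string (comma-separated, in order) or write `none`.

5

1 → no match — must start with `1`
2 → no match
3 → no match
4 → no match
5 → match
6 → no match — must start with `0`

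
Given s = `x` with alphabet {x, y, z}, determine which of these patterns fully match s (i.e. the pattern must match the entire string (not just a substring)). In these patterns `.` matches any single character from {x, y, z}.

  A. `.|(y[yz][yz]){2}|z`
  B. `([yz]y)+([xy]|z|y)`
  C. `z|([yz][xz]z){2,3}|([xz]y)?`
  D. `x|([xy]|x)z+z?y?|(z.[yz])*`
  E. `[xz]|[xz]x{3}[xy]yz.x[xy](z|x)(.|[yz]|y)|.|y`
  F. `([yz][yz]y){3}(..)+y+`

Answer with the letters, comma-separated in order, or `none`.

A, D, E

A → match
B → no match
C → no match
D → match
E → match
F → no match — must end with `y`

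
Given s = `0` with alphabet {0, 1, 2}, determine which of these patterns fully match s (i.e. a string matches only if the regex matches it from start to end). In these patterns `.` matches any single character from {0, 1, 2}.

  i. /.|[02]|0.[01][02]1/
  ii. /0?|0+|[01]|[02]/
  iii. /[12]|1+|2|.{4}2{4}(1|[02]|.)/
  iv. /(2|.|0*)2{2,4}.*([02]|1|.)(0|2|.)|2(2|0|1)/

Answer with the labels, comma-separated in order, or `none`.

i, ii

i → match
ii → match
iii → no match
iv → no match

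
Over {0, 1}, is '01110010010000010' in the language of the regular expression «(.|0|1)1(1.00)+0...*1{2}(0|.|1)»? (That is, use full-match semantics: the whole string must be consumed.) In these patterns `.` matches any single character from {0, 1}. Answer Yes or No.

No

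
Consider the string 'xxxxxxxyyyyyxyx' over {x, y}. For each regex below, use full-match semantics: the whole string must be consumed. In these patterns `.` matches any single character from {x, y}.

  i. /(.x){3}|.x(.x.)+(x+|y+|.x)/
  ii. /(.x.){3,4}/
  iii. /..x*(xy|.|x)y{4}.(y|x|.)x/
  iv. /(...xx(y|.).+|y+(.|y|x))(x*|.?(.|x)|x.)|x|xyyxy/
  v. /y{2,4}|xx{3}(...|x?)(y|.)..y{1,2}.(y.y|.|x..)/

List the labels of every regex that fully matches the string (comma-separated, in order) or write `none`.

iii, iv, v

i → no match
ii → no match
iii → match
iv → match
v → match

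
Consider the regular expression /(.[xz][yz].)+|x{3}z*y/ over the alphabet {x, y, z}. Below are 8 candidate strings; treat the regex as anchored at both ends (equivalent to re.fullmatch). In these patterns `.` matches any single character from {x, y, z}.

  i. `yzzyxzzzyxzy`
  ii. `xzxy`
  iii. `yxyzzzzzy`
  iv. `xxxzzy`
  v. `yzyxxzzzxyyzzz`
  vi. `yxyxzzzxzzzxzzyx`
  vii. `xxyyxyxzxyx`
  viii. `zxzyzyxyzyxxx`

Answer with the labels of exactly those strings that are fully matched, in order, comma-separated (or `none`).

i, iv, vi

i → match
ii → no match
iii → no match
iv → match
v → no match
vi → match
vii → no match
viii → no match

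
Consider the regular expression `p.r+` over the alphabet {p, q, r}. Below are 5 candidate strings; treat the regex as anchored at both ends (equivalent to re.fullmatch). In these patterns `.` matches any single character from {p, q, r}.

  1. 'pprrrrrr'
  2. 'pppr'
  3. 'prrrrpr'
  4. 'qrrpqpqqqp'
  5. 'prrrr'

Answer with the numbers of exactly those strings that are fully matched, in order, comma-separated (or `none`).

1 → match
2 → no match
3 → no match
4 → no match — must start with 'p'
5 → match

1, 5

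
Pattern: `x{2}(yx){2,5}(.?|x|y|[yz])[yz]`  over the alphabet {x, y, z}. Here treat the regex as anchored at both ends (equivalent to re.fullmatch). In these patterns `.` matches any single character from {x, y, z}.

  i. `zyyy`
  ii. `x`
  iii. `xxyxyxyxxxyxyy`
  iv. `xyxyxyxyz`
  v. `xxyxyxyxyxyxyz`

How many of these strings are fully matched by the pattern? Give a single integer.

1

i → no match — must start with `x`
ii → no match
iii → no match
iv → no match
v → match
Total matched: 1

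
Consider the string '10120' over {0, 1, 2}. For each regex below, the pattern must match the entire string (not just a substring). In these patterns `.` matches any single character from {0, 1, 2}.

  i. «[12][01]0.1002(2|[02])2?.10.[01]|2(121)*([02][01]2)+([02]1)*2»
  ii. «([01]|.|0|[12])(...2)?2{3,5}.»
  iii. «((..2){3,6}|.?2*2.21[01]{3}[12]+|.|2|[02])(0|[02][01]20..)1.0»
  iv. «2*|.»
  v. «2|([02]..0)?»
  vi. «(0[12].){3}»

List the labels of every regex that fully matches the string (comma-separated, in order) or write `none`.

i → no match
ii → no match
iii → match
iv → no match
v → no match
vi → no match — must start with '0'

iii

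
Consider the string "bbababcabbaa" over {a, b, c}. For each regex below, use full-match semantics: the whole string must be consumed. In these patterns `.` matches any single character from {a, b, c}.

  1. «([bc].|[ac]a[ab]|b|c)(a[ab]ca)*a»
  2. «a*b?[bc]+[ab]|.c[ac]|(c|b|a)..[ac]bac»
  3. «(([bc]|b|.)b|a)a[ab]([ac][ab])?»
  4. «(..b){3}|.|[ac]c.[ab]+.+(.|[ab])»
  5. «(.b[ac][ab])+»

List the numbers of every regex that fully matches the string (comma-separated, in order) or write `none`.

1 → no match
2 → no match
3 → no match
4 → no match
5 → match

5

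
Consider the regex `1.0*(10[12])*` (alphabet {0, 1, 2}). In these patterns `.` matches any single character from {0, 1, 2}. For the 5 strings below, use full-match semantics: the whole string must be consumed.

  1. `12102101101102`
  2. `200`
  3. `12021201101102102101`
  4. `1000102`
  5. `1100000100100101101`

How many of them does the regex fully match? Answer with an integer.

1 → match
2 → no match — must start with `1`
3 → no match
4 → match
5 → no match
Total matched: 2

2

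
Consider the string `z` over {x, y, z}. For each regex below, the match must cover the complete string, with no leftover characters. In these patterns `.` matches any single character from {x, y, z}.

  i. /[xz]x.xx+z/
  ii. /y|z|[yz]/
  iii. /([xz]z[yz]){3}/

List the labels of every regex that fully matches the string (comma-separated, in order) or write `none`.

ii

i → no match — must end with `xz`
ii → match
iii → no match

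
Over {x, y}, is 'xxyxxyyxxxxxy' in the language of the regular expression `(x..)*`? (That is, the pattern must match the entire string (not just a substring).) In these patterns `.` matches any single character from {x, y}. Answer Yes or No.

No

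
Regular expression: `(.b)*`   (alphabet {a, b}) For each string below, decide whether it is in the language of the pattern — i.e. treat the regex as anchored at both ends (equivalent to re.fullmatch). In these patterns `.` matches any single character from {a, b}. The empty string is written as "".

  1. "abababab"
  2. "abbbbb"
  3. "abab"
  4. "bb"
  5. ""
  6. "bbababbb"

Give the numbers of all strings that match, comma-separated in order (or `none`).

1, 2, 3, 4, 5, 6

1 → match
2 → match
3 → match
4 → match
5 → match
6 → match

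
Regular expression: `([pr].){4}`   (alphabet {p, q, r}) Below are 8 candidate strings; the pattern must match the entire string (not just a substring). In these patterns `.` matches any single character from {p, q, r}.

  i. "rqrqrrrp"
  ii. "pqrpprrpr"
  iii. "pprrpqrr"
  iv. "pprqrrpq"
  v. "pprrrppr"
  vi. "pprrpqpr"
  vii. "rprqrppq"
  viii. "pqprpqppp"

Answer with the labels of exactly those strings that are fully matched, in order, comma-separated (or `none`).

i, iii, iv, v, vi, vii

i → match
ii → no match
iii → match
iv → match
v → match
vi → match
vii → match
viii → no match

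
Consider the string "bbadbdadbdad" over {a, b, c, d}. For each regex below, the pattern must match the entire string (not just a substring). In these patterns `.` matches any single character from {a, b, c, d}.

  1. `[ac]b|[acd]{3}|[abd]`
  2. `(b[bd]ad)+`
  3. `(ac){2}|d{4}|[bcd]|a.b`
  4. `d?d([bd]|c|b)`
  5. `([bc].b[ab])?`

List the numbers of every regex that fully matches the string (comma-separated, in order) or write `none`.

1 → no match
2 → match
3 → no match
4 → no match
5 → no match

2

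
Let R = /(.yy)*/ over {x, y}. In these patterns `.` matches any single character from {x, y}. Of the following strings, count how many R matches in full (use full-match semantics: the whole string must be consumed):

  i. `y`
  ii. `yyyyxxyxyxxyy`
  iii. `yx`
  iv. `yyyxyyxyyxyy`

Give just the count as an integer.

1

i → no match
ii → no match
iii → no match
iv → match
Total matched: 1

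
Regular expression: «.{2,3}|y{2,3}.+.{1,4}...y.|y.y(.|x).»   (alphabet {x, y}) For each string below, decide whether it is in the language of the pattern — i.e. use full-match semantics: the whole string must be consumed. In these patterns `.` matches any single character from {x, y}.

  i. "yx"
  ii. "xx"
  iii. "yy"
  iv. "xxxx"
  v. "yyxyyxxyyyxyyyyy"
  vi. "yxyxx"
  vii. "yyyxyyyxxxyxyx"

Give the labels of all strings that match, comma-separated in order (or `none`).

i, ii, iii, v, vi, vii

i → match
ii → match
iii → match
iv → no match
v → match
vi → match
vii → match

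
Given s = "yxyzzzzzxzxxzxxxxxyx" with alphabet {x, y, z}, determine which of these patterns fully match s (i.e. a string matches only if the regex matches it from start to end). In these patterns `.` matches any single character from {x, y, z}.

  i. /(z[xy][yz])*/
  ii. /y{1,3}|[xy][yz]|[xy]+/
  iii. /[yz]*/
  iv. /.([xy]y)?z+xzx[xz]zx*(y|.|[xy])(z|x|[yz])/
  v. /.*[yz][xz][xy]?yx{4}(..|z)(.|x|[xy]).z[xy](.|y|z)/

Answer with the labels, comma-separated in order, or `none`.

i → no match
ii → no match
iii → no match
iv → match
v → no match

iv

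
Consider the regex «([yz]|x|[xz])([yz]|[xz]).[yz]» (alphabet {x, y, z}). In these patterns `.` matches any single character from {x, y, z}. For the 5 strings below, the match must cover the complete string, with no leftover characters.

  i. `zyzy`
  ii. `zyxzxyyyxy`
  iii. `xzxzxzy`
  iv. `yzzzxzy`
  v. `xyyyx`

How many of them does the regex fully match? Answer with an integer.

1

i → match
ii → no match
iii → no match
iv → no match
v → no match
Total matched: 1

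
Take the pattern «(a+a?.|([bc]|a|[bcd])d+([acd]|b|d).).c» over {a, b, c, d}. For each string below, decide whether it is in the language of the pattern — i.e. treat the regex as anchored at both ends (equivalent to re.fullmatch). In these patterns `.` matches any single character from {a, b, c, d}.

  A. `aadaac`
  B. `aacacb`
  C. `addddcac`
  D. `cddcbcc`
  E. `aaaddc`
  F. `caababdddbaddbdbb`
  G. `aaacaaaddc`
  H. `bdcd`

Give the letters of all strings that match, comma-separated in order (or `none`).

C, D, E

A → no match
B → no match — must end with `c`
C → match
D → match
E → match
F → no match — must end with `c`
G → no match
H → no match — must end with `c`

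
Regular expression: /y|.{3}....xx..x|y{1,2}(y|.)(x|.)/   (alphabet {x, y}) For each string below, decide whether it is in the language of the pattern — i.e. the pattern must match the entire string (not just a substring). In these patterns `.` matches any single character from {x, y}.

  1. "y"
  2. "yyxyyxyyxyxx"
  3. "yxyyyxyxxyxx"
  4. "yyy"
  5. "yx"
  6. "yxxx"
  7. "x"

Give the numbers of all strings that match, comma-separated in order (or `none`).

1, 3, 4

1. "y" → match
2. "yyxyyxyyxyxx" → no match
3. "yxyyyxyxxyxx" → match
4. "yyy" → match
5. "yx" → no match
6. "yxxx" → no match
7. "x" → no match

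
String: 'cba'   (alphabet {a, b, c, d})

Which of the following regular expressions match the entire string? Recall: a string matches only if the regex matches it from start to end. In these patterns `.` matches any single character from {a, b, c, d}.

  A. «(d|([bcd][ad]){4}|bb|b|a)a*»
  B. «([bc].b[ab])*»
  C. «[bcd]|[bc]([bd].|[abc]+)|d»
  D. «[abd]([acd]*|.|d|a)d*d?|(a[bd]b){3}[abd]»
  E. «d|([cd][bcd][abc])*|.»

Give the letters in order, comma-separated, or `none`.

C, E

A → no match
B → no match
C → match
D → no match
E → match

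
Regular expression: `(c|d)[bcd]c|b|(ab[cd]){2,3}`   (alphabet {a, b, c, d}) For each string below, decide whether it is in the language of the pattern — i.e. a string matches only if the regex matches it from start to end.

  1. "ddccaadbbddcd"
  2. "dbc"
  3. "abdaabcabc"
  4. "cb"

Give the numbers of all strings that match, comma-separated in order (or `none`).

1 → no match
2. "dbc" → match
3. "abdaabcabc" → no match
4. "cb" → no match

2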